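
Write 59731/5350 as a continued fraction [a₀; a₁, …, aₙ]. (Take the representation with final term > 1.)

[11; 6, 13, 1, 3, 3, 1, 3]

59731 = 11×5350 + 881
5350 = 6×881 + 64
881 = 13×64 + 49
64 = 1×49 + 15
49 = 3×15 + 4
15 = 3×4 + 3
4 = 1×3 + 1
3 = 3×1 + 0  (stop)
So 59731/5350 = [11; 6, 13, 1, 3, 3, 1, 3].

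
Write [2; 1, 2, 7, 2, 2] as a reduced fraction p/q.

Fold from the inside: start with 2/1.
  2 + 1/2 = 5/2
  7 + 2/5 = 37/5
  2 + 5/37 = 79/37
  1 + 37/79 = 116/79
  2 + 79/116 = 311/116

311/116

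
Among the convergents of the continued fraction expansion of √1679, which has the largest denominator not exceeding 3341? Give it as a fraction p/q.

√1679 = [40; 1, 39, 1, 80, …] (period length 4).
Convergents:
  p_0/q_0 = 40/1
  p_1/q_1 = 41/1
  p_2/q_2 = 1639/40
  p_3/q_3 = 1680/41
  p_4/q_4 = 136039/3320
  p_5/q_5 = 137719/3361
q_4 = 3320 ≤ 3341 < 3361 = q_5, so the answer is 136039/3320.

136039/3320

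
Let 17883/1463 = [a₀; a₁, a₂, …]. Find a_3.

9

17883 = 12·1463 + 327   →  a_0 = 12
1463 = 4·327 + 155   →  a_1 = 4
327 = 2·155 + 17   →  a_2 = 2
155 = 9·17 + 2   →  a_3 = 9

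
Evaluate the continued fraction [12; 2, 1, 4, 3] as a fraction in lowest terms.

556/45

Using pₖ = aₖpₖ₋₁ + pₖ₋₂ and qₖ = aₖqₖ₋₁ + qₖ₋₂:
  k=0: a=12, p=12, q=1
  k=1: a=2, p=25, q=2
  k=2: a=1, p=37, q=3
  k=3: a=4, p=173, q=14
  k=4: a=3, p=556, q=45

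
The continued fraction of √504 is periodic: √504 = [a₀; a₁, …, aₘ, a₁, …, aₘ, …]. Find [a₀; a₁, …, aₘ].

[22; 2, 4, 2, 44]

a₀ = ⌊√504⌋ = 22.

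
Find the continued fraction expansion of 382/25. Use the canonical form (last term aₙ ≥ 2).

[15; 3, 1, 1, 3]

382 = 15×25 + 7
25 = 3×7 + 4
7 = 1×4 + 3
4 = 1×3 + 1
3 = 3×1 + 0  (stop)
So 382/25 = [15; 3, 1, 1, 3].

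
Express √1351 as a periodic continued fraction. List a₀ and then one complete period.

[36; 1, 3, 10, 3, 1, 72]

a₀ = ⌊√1351⌋ = 36.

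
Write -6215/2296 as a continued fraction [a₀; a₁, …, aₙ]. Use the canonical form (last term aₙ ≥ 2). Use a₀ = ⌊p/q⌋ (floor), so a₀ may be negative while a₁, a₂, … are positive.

[-3; 3, 2, 2, 3, 19, 2]

-6215 = -3*2296 + 673
2296 = 3*673 + 277
673 = 2*277 + 119
277 = 2*119 + 39
119 = 3*39 + 2
39 = 19*2 + 1
2 = 2*1 + 0  (stop)
So -6215/2296 = [-3; 3, 2, 2, 3, 19, 2].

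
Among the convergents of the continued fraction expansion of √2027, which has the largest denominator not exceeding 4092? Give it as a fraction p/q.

√2027 = [45; 45, 90, …] (period length 2).
Convergents:
  p_0/q_0 = 45/1
  p_1/q_1 = 2026/45
  p_2/q_2 = 182385/4051
  p_3/q_3 = 8209351/182340
q_2 = 4051 ≤ 4092 < 182340 = q_3, so the answer is 182385/4051.

182385/4051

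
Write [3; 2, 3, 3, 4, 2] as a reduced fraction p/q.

759/221

Using pₖ = aₖpₖ₋₁ + pₖ₋₂ and qₖ = aₖqₖ₋₁ + qₖ₋₂:
  k=0: a=3, p=3, q=1
  k=1: a=2, p=7, q=2
  k=2: a=3, p=24, q=7
  k=3: a=3, p=79, q=23
  k=4: a=4, p=340, q=99
  k=5: a=2, p=759, q=221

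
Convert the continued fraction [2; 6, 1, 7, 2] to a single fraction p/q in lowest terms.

Using pₖ = aₖpₖ₋₁ + pₖ₋₂ and qₖ = aₖqₖ₋₁ + qₖ₋₂:
  k=0: a=2, p=2, q=1
  k=1: a=6, p=13, q=6
  k=2: a=1, p=15, q=7
  k=3: a=7, p=118, q=55
  k=4: a=2, p=251, q=117

251/117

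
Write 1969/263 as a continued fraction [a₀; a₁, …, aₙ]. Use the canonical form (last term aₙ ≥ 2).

[7; 2, 18, 3, 2]

1969 = 7*263 + 128
263 = 2*128 + 7
128 = 18*7 + 2
7 = 3*2 + 1
2 = 2*1 + 0  (stop)
So 1969/263 = [7; 2, 18, 3, 2].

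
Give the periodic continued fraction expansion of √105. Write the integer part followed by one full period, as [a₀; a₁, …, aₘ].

[10; 4, 20]

a₀ = ⌊√105⌋ = 10.
With m₀=0, d₀=1 and mₖ₊₁ = dₖaₖ − mₖ, dₖ₊₁ = (n − mₖ₊₁²)/dₖ, aₖ₊₁ = ⌊(a₀+mₖ₊₁)/dₖ₊₁⌋:
  k=1: m=10, d=5, a=4
  k=2: m=10, d=1, a=20
d=1 and a=2a₀=20 at k=2, so the next step gives (m, d) = (10, 5) again — its k=1 value — and the period has length 2.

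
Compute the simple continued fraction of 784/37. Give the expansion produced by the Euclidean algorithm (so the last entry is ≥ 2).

784 = 21*37 + 7
37 = 5*7 + 2
7 = 3*2 + 1
2 = 2*1 + 0  (stop)
So 784/37 = [21; 5, 3, 2].

[21; 5, 3, 2]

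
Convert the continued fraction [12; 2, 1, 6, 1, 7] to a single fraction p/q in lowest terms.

Using pₖ = aₖpₖ₋₁ + pₖ₋₂ and qₖ = aₖqₖ₋₁ + qₖ₋₂:
  k=0: a=12, p=12, q=1
  k=1: a=2, p=25, q=2
  k=2: a=1, p=37, q=3
  k=3: a=6, p=247, q=20
  k=4: a=1, p=284, q=23
  k=5: a=7, p=2235, q=181

2235/181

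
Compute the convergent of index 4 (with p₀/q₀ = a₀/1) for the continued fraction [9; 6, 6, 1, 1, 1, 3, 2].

733/80

Using pₖ = aₖpₖ₋₁ + pₖ₋₂, qₖ = aₖqₖ₋₁ + qₖ₋₂ (with p₋₁=1, p₋₂=0, q₋₁=0, q₋₂=1):
  k=0: a=9, p=9, q=1
  k=1: a=6, p=55, q=6
  k=2: a=6, p=339, q=37
  k=3: a=1, p=394, q=43
  k=4: a=1, p=733, q=80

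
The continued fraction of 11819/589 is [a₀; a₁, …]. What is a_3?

11819 = 20·589 + 39   →  a_0 = 20
589 = 15·39 + 4   →  a_1 = 15
39 = 9·4 + 3   →  a_2 = 9
4 = 1·3 + 1   →  a_3 = 1

1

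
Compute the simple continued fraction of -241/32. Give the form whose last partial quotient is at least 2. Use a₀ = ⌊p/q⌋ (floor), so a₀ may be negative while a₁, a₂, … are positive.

[-8; 2, 7, 2]

-241 = -8·32 + 15
32 = 2·15 + 2
15 = 7·2 + 1
2 = 2·1 + 0  (stop)
So -241/32 = [-8; 2, 7, 2].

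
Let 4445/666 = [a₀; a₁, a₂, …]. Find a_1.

4445 = 6·666 + 449   →  a_0 = 6
666 = 1·449 + 217   →  a_1 = 1

1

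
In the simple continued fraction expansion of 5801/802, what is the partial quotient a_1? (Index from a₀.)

4

5801 = 7·802 + 187   →  a_0 = 7
802 = 4·187 + 54   →  a_1 = 4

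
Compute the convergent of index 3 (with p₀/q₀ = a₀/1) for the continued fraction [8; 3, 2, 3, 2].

Using pₖ = aₖpₖ₋₁ + pₖ₋₂, qₖ = aₖqₖ₋₁ + qₖ₋₂ (with p₋₁=1, p₋₂=0, q₋₁=0, q₋₂=1):
  k=0: a=8, p=8, q=1
  k=1: a=3, p=25, q=3
  k=2: a=2, p=58, q=7
  k=3: a=3, p=199, q=24

199/24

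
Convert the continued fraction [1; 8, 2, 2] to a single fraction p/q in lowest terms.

Using pₖ = aₖpₖ₋₁ + pₖ₋₂ and qₖ = aₖqₖ₋₁ + qₖ₋₂:
  k=0: a=1, p=1, q=1
  k=1: a=8, p=9, q=8
  k=2: a=2, p=19, q=17
  k=3: a=2, p=47, q=42

47/42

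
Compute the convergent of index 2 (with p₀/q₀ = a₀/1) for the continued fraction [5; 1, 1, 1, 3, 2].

11/2

Using pₖ = aₖpₖ₋₁ + pₖ₋₂, qₖ = aₖqₖ₋₁ + qₖ₋₂ (with p₋₁=1, p₋₂=0, q₋₁=0, q₋₂=1):
  k=0: a=5, p=5, q=1
  k=1: a=1, p=6, q=1
  k=2: a=1, p=11, q=2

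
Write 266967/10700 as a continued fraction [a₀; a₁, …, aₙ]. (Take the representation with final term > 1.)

[24; 1, 19, 13, 3, 13]

266967 = 24·10700 + 10167
10700 = 1·10167 + 533
10167 = 19·533 + 40
533 = 13·40 + 13
40 = 3·13 + 1
13 = 13·1 + 0  (stop)
So 266967/10700 = [24; 1, 19, 13, 3, 13].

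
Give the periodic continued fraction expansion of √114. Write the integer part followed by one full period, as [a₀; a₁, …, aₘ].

[10; 1, 2, 10, 2, 1, 20]

a₀ = ⌊√114⌋ = 10.
With m₀=0, d₀=1 and mₖ₊₁ = dₖaₖ − mₖ, dₖ₊₁ = (n − mₖ₊₁²)/dₖ, aₖ₊₁ = ⌊(a₀+mₖ₊₁)/dₖ₊₁⌋:
  k=1: m=10, d=14, a=1
  k=2: m=4, d=7, a=2
  k=3: m=10, d=2, a=10
  k=4: m=10, d=7, a=2
  k=5: m=4, d=14, a=1
  k=6: m=10, d=1, a=20
d=1 and a=2a₀=20 at k=6, so the next step gives (m, d) = (10, 14) again — its k=1 value — and the period has length 6.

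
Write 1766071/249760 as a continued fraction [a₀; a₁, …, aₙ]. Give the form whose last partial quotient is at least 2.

[7; 14, 14, 4, 17, 18]

1766071 = 7×249760 + 17751
249760 = 14×17751 + 1246
17751 = 14×1246 + 307
1246 = 4×307 + 18
307 = 17×18 + 1
18 = 18×1 + 0  (stop)
So 1766071/249760 = [7; 14, 14, 4, 17, 18].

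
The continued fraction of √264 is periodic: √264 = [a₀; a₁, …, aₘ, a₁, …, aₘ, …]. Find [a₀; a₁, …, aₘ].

[16; 4, 32]

a₀ = ⌊√264⌋ = 16.
With m₀=0, d₀=1 and mₖ₊₁ = dₖaₖ − mₖ, dₖ₊₁ = (n − mₖ₊₁²)/dₖ, aₖ₊₁ = ⌊(a₀+mₖ₊₁)/dₖ₊₁⌋:
  k=1: m=16, d=8, a=4
  k=2: m=16, d=1, a=32
d=1 and a=2a₀=32 at k=2, so the next step gives (m, d) = (16, 8) again — its k=1 value — and the period has length 2.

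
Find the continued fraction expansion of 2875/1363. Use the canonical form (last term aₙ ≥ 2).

[2; 9, 6, 1, 3, 2, 2]

2875 = 2*1363 + 149
1363 = 9*149 + 22
149 = 6*22 + 17
22 = 1*17 + 5
17 = 3*5 + 2
5 = 2*2 + 1
2 = 2*1 + 0  (stop)
So 2875/1363 = [2; 9, 6, 1, 3, 2, 2].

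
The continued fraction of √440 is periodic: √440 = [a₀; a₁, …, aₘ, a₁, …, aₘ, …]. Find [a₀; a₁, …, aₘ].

a₀ = ⌊√440⌋ = 20.
With m₀=0, d₀=1 and mₖ₊₁ = dₖaₖ − mₖ, dₖ₊₁ = (n − mₖ₊₁²)/dₖ, aₖ₊₁ = ⌊(a₀+mₖ₊₁)/dₖ₊₁⌋:
  k=1: m=20, d=40, a=1
  k=2: m=20, d=1, a=40
d=1 and a=2a₀=40 at k=2, so the next step gives (m, d) = (20, 40) again — its k=1 value — and the period has length 2.

[20; 1, 40]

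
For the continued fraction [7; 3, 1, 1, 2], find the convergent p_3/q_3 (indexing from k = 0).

Using pₖ = aₖpₖ₋₁ + pₖ₋₂, qₖ = aₖqₖ₋₁ + qₖ₋₂ (with p₋₁=1, p₋₂=0, q₋₁=0, q₋₂=1):
  k=0: a=7, p=7, q=1
  k=1: a=3, p=22, q=3
  k=2: a=1, p=29, q=4
  k=3: a=1, p=51, q=7

51/7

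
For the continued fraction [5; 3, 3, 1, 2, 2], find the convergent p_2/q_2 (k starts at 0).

Using pₖ = aₖpₖ₋₁ + pₖ₋₂, qₖ = aₖqₖ₋₁ + qₖ₋₂ (with p₋₁=1, p₋₂=0, q₋₁=0, q₋₂=1):
  k=0: a=5, p=5, q=1
  k=1: a=3, p=16, q=3
  k=2: a=3, p=53, q=10

53/10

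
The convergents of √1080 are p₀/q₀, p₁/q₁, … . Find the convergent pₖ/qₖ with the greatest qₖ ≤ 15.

√1080 = [32; 1, 6, 3, 6, 1, 64, …] (period length 6).
Convergents:
  p_0/q_0 = 32/1
  p_1/q_1 = 33/1
  p_2/q_2 = 230/7
  p_3/q_3 = 723/22
q_2 = 7 ≤ 15 < 22 = q_3, so the answer is 230/7.

230/7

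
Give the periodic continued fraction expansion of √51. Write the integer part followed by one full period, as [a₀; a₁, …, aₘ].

[7; 7, 14]

a₀ = ⌊√51⌋ = 7.
With m₀=0, d₀=1 and mₖ₊₁ = dₖaₖ − mₖ, dₖ₊₁ = (n − mₖ₊₁²)/dₖ, aₖ₊₁ = ⌊(a₀+mₖ₊₁)/dₖ₊₁⌋:
  k=1: m=7, d=2, a=7
  k=2: m=7, d=1, a=14
d=1 and a=2a₀=14 at k=2, so the next step gives (m, d) = (7, 2) again — its k=1 value — and the period has length 2.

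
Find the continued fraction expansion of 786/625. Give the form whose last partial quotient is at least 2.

[1; 3, 1, 7, 2, 9]

786 = 1·625 + 161
625 = 3·161 + 142
161 = 1·142 + 19
142 = 7·19 + 9
19 = 2·9 + 1
9 = 9·1 + 0  (stop)
So 786/625 = [1; 3, 1, 7, 2, 9].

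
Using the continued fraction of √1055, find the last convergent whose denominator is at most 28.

√1055 = [32; 2, 12, 2, 64, …] (period length 4).
Convergents:
  p_0/q_0 = 32/1
  p_1/q_1 = 65/2
  p_2/q_2 = 812/25
  p_3/q_3 = 1689/52
q_2 = 25 ≤ 28 < 52 = q_3, so the answer is 812/25.

812/25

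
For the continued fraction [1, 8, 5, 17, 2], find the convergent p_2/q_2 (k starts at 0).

Using pₖ = aₖpₖ₋₁ + pₖ₋₂, qₖ = aₖqₖ₋₁ + qₖ₋₂ (with p₋₁=1, p₋₂=0, q₋₁=0, q₋₂=1):
  k=0: a=1, p=1, q=1
  k=1: a=8, p=9, q=8
  k=2: a=5, p=46, q=41

46/41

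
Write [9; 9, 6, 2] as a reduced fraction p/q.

1084/119

Using pₖ = aₖpₖ₋₁ + pₖ₋₂ and qₖ = aₖqₖ₋₁ + qₖ₋₂:
  k=0: a=9, p=9, q=1
  k=1: a=9, p=82, q=9
  k=2: a=6, p=501, q=55
  k=3: a=2, p=1084, q=119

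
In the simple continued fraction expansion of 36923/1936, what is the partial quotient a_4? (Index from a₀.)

1

36923 = 19·1936 + 139   →  a_0 = 19
1936 = 13·139 + 129   →  a_1 = 13
139 = 1·129 + 10   →  a_2 = 1
129 = 12·10 + 9   →  a_3 = 12
10 = 1·9 + 1   →  a_4 = 1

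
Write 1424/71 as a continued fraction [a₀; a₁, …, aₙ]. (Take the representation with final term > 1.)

[20; 17, 1, 3]

1424 = 20×71 + 4
71 = 17×4 + 3
4 = 1×3 + 1
3 = 3×1 + 0  (stop)
So 1424/71 = [20; 17, 1, 3].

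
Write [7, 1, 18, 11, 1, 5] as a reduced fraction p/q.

10769/1355

Using pₖ = aₖpₖ₋₁ + pₖ₋₂ and qₖ = aₖqₖ₋₁ + qₖ₋₂:
  k=0: a=7, p=7, q=1
  k=1: a=1, p=8, q=1
  k=2: a=18, p=151, q=19
  k=3: a=11, p=1669, q=210
  k=4: a=1, p=1820, q=229
  k=5: a=5, p=10769, q=1355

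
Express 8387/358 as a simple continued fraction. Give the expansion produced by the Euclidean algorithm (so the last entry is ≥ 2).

8387 = 23*358 + 153
358 = 2*153 + 52
153 = 2*52 + 49
52 = 1*49 + 3
49 = 16*3 + 1
3 = 3*1 + 0  (stop)
So 8387/358 = [23; 2, 2, 1, 16, 3].

[23; 2, 2, 1, 16, 3]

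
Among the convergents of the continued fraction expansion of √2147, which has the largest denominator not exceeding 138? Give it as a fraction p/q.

√2147 = [46; 2, 1, 45, 1, 2, 92, …] (period length 6).
Convergents:
  p_0/q_0 = 46/1
  p_1/q_1 = 93/2
  p_2/q_2 = 139/3
  p_3/q_3 = 6348/137
  p_4/q_4 = 6487/140
q_3 = 137 ≤ 138 < 140 = q_4, so the answer is 6348/137.

6348/137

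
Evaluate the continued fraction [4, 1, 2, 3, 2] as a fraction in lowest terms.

Fold from the inside: start with 2/1.
  3 + 1/2 = 7/2
  2 + 2/7 = 16/7
  1 + 7/16 = 23/16
  4 + 16/23 = 108/23

108/23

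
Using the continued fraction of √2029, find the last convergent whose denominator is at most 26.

1036/23

√2029 = [45; 22, 1, 1, 22, 90, …] (period length 5).
Convergents:
  p_0/q_0 = 45/1
  p_1/q_1 = 991/22
  p_2/q_2 = 1036/23
  p_3/q_3 = 2027/45
q_2 = 23 ≤ 26 < 45 = q_3, so the answer is 1036/23.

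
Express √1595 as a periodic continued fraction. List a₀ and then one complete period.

[39; 1, 14, 1, 78]

a₀ = ⌊√1595⌋ = 39.
With m₀=0, d₀=1 and mₖ₊₁ = dₖaₖ − mₖ, dₖ₊₁ = (n − mₖ₊₁²)/dₖ, aₖ₊₁ = ⌊(a₀+mₖ₊₁)/dₖ₊₁⌋:
  k=1: m=39, d=74, a=1
  k=2: m=35, d=5, a=14
  k=3: m=35, d=74, a=1
  k=4: m=39, d=1, a=78
d=1 and a=2a₀=78 at k=4, so the next step gives (m, d) = (39, 74) again — its k=1 value — and the period has length 4.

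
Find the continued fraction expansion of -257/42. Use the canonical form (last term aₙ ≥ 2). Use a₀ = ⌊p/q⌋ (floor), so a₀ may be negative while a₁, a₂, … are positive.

[-7; 1, 7, 2, 2]

-257 = -7×42 + 37
42 = 1×37 + 5
37 = 7×5 + 2
5 = 2×2 + 1
2 = 2×1 + 0  (stop)
So -257/42 = [-7; 1, 7, 2, 2].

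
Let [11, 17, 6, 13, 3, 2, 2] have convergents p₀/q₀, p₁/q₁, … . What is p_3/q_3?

14995/1356

Using pₖ = aₖpₖ₋₁ + pₖ₋₂, qₖ = aₖqₖ₋₁ + qₖ₋₂ (with p₋₁=1, p₋₂=0, q₋₁=0, q₋₂=1):
  k=0: a=11, p=11, q=1
  k=1: a=17, p=188, q=17
  k=2: a=6, p=1139, q=103
  k=3: a=13, p=14995, q=1356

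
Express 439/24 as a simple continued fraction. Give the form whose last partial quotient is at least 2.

[18; 3, 2, 3]

439 = 18*24 + 7
24 = 3*7 + 3
7 = 2*3 + 1
3 = 3*1 + 0  (stop)
So 439/24 = [18; 3, 2, 3].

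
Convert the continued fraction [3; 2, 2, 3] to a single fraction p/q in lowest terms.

Fold from the inside: start with 3/1.
  2 + 1/3 = 7/3
  2 + 3/7 = 17/7
  3 + 7/17 = 58/17

58/17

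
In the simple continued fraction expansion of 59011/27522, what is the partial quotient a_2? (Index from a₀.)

59011 = 2·27522 + 3967   →  a_0 = 2
27522 = 6·3967 + 3720   →  a_1 = 6
3967 = 1·3720 + 247   →  a_2 = 1

1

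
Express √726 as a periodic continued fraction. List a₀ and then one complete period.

[26; 1, 16, 1, 52]

a₀ = ⌊√726⌋ = 26.
With m₀=0, d₀=1 and mₖ₊₁ = dₖaₖ − mₖ, dₖ₊₁ = (n − mₖ₊₁²)/dₖ, aₖ₊₁ = ⌊(a₀+mₖ₊₁)/dₖ₊₁⌋:
  k=1: m=26, d=50, a=1
  k=2: m=24, d=3, a=16
  k=3: m=24, d=50, a=1
  k=4: m=26, d=1, a=52
d=1 and a=2a₀=52 at k=4, so the next step gives (m, d) = (26, 50) again — its k=1 value — and the period has length 4.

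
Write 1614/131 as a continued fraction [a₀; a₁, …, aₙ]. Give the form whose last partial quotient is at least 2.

[12; 3, 8, 2, 2]

1614 = 12*131 + 42
131 = 3*42 + 5
42 = 8*5 + 2
5 = 2*2 + 1
2 = 2*1 + 0  (stop)
So 1614/131 = [12; 3, 8, 2, 2].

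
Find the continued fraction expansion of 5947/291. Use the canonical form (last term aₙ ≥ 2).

5947 = 20*291 + 127
291 = 2*127 + 37
127 = 3*37 + 16
37 = 2*16 + 5
16 = 3*5 + 1
5 = 5*1 + 0  (stop)
So 5947/291 = [20; 2, 3, 2, 3, 5].

[20; 2, 3, 2, 3, 5]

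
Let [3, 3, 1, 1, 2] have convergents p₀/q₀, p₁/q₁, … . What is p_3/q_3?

Using pₖ = aₖpₖ₋₁ + pₖ₋₂, qₖ = aₖqₖ₋₁ + qₖ₋₂ (with p₋₁=1, p₋₂=0, q₋₁=0, q₋₂=1):
  k=0: a=3, p=3, q=1
  k=1: a=3, p=10, q=3
  k=2: a=1, p=13, q=4
  k=3: a=1, p=23, q=7

23/7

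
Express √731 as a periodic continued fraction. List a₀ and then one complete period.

a₀ = ⌊√731⌋ = 27.
With m₀=0, d₀=1 and mₖ₊₁ = dₖaₖ − mₖ, dₖ₊₁ = (n − mₖ₊₁²)/dₖ, aₖ₊₁ = ⌊(a₀+mₖ₊₁)/dₖ₊₁⌋:
  k=1: m=27, d=2, a=27
  k=2: m=27, d=1, a=54
d=1 and a=2a₀=54 at k=2, so the next step gives (m, d) = (27, 2) again — its k=1 value — and the period has length 2.

[27; 27, 54]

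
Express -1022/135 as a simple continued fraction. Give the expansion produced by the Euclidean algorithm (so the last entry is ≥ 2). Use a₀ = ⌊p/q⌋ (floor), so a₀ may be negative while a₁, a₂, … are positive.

-1022 = -8×135 + 58
135 = 2×58 + 19
58 = 3×19 + 1
19 = 19×1 + 0  (stop)
So -1022/135 = [-8; 2, 3, 19].

[-8; 2, 3, 19]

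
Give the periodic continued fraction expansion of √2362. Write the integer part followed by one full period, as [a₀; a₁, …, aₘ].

[48; 1, 1, 1, 1, 96]

a₀ = ⌊√2362⌋ = 48.
With m₀=0, d₀=1 and mₖ₊₁ = dₖaₖ − mₖ, dₖ₊₁ = (n − mₖ₊₁²)/dₖ, aₖ₊₁ = ⌊(a₀+mₖ₊₁)/dₖ₊₁⌋:
  k=1: m=48, d=58, a=1
  k=2: m=10, d=39, a=1
  k=3: m=29, d=39, a=1
  k=4: m=10, d=58, a=1
  k=5: m=48, d=1, a=96
d=1 and a=2a₀=96 at k=5, so the next step gives (m, d) = (48, 58) again — its k=1 value — and the period has length 5.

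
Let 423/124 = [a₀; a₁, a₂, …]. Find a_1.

423 = 3·124 + 51   →  a_0 = 3
124 = 2·51 + 22   →  a_1 = 2

2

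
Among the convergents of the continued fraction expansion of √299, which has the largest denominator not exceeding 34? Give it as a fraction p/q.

415/24

√299 = [17; 3, 2, 3, 34, …] (period length 4).
Convergents:
  p_0/q_0 = 17/1
  p_1/q_1 = 52/3
  p_2/q_2 = 121/7
  p_3/q_3 = 415/24
  p_4/q_4 = 14231/823
q_3 = 24 ≤ 34 < 823 = q_4, so the answer is 415/24.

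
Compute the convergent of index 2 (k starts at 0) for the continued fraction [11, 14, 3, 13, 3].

Using pₖ = aₖpₖ₋₁ + pₖ₋₂, qₖ = aₖqₖ₋₁ + qₖ₋₂ (with p₋₁=1, p₋₂=0, q₋₁=0, q₋₂=1):
  k=0: a=11, p=11, q=1
  k=1: a=14, p=155, q=14
  k=2: a=3, p=476, q=43

476/43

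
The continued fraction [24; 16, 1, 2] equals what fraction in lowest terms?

1203/50

Using pₖ = aₖpₖ₋₁ + pₖ₋₂ and qₖ = aₖqₖ₋₁ + qₖ₋₂:
  k=0: a=24, p=24, q=1
  k=1: a=16, p=385, q=16
  k=2: a=1, p=409, q=17
  k=3: a=2, p=1203, q=50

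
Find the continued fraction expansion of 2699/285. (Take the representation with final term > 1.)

[9; 2, 7, 1, 7, 2]

2699 = 9·285 + 134
285 = 2·134 + 17
134 = 7·17 + 15
17 = 1·15 + 2
15 = 7·2 + 1
2 = 2·1 + 0  (stop)
So 2699/285 = [9; 2, 7, 1, 7, 2].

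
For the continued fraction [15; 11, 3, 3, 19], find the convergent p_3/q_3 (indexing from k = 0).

1705/113

Using pₖ = aₖpₖ₋₁ + pₖ₋₂, qₖ = aₖqₖ₋₁ + qₖ₋₂ (with p₋₁=1, p₋₂=0, q₋₁=0, q₋₂=1):
  k=0: a=15, p=15, q=1
  k=1: a=11, p=166, q=11
  k=2: a=3, p=513, q=34
  k=3: a=3, p=1705, q=113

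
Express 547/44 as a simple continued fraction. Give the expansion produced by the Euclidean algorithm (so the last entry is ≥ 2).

547 = 12·44 + 19
44 = 2·19 + 6
19 = 3·6 + 1
6 = 6·1 + 0  (stop)
So 547/44 = [12; 2, 3, 6].

[12; 2, 3, 6]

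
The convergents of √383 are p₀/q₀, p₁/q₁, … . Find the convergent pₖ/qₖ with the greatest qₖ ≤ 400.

√383 = [19; 1, 1, 3, 19, 3, 1, 1, 38, …] (period length 8).
Convergents:
  p_0/q_0 = 19/1
  p_1/q_1 = 20/1
  p_2/q_2 = 39/2
  p_3/q_3 = 137/7
  p_4/q_4 = 2642/135
  p_5/q_5 = 8063/412
q_4 = 135 ≤ 400 < 412 = q_5, so the answer is 2642/135.

2642/135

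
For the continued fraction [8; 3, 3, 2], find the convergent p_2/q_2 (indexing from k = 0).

83/10

Using pₖ = aₖpₖ₋₁ + pₖ₋₂, qₖ = aₖqₖ₋₁ + qₖ₋₂ (with p₋₁=1, p₋₂=0, q₋₁=0, q₋₂=1):
  k=0: a=8, p=8, q=1
  k=1: a=3, p=25, q=3
  k=2: a=3, p=83, q=10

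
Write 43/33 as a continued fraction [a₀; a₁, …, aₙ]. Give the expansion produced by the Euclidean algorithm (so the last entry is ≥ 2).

[1; 3, 3, 3]

43 = 1·33 + 10
33 = 3·10 + 3
10 = 3·3 + 1
3 = 3·1 + 0  (stop)
So 43/33 = [1; 3, 3, 3].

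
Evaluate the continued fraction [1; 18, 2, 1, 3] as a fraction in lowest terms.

213/202

Using pₖ = aₖpₖ₋₁ + pₖ₋₂ and qₖ = aₖqₖ₋₁ + qₖ₋₂:
  k=0: a=1, p=1, q=1
  k=1: a=18, p=19, q=18
  k=2: a=2, p=39, q=37
  k=3: a=1, p=58, q=55
  k=4: a=3, p=213, q=202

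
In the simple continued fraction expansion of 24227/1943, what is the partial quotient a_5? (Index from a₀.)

8

24227 = 12·1943 + 911   →  a_0 = 12
1943 = 2·911 + 121   →  a_1 = 2
911 = 7·121 + 64   →  a_2 = 7
121 = 1·64 + 57   →  a_3 = 1
64 = 1·57 + 7   →  a_4 = 1
57 = 8·7 + 1   →  a_5 = 8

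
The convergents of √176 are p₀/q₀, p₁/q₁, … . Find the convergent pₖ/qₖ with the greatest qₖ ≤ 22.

√176 = [13; 3, 1, 3, 26, …] (period length 4).
Convergents:
  p_0/q_0 = 13/1
  p_1/q_1 = 40/3
  p_2/q_2 = 53/4
  p_3/q_3 = 199/15
  p_4/q_4 = 5227/394
q_3 = 15 ≤ 22 < 394 = q_4, so the answer is 199/15.

199/15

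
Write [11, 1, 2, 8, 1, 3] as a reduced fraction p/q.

1273/109

Using pₖ = aₖpₖ₋₁ + pₖ₋₂ and qₖ = aₖqₖ₋₁ + qₖ₋₂:
  k=0: a=11, p=11, q=1
  k=1: a=1, p=12, q=1
  k=2: a=2, p=35, q=3
  k=3: a=8, p=292, q=25
  k=4: a=1, p=327, q=28
  k=5: a=3, p=1273, q=109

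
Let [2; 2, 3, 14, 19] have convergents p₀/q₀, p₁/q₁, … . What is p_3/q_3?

243/100

Using pₖ = aₖpₖ₋₁ + pₖ₋₂, qₖ = aₖqₖ₋₁ + qₖ₋₂ (with p₋₁=1, p₋₂=0, q₋₁=0, q₋₂=1):
  k=0: a=2, p=2, q=1
  k=1: a=2, p=5, q=2
  k=2: a=3, p=17, q=7
  k=3: a=14, p=243, q=100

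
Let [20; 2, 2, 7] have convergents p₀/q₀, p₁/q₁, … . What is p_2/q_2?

102/5

Using pₖ = aₖpₖ₋₁ + pₖ₋₂, qₖ = aₖqₖ₋₁ + qₖ₋₂ (with p₋₁=1, p₋₂=0, q₋₁=0, q₋₂=1):
  k=0: a=20, p=20, q=1
  k=1: a=2, p=41, q=2
  k=2: a=2, p=102, q=5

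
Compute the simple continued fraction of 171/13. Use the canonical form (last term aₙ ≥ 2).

171 = 13·13 + 2
13 = 6·2 + 1
2 = 2·1 + 0  (stop)
So 171/13 = [13; 6, 2].

[13; 6, 2]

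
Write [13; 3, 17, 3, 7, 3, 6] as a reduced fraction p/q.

307708/23089

Fold from the inside: start with 6/1.
  3 + 1/6 = 19/6
  7 + 6/19 = 139/19
  3 + 19/139 = 436/139
  17 + 139/436 = 7551/436
  3 + 436/7551 = 23089/7551
  13 + 7551/23089 = 307708/23089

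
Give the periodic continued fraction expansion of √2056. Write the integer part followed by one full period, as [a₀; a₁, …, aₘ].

[45; 2, 1, 10, 1, 2, 90]

a₀ = ⌊√2056⌋ = 45.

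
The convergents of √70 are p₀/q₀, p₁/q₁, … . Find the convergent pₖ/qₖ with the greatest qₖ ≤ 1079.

√70 = [8; 2, 1, 2, 1, 2, 16, …] (period length 6).
Convergents:
  p_0/q_0 = 8/1
  p_1/q_1 = 17/2
  p_2/q_2 = 25/3
  p_3/q_3 = 67/8
  p_4/q_4 = 92/11
  p_5/q_5 = 251/30
  p_6/q_6 = 4108/491
  p_7/q_7 = 8467/1012
  p_8/q_8 = 12575/1503
q_7 = 1012 ≤ 1079 < 1503 = q_8, so the answer is 8467/1012.

8467/1012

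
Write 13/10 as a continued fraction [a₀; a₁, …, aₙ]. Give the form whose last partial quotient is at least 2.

[1; 3, 3]

13 = 1*10 + 3
10 = 3*3 + 1
3 = 3*1 + 0  (stop)
So 13/10 = [1; 3, 3].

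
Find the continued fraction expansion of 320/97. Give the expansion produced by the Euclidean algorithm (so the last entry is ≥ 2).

320 = 3*97 + 29
97 = 3*29 + 10
29 = 2*10 + 9
10 = 1*9 + 1
9 = 9*1 + 0  (stop)
So 320/97 = [3; 3, 2, 1, 9].

[3; 3, 2, 1, 9]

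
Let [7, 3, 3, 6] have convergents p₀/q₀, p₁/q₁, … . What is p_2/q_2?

Using pₖ = aₖpₖ₋₁ + pₖ₋₂, qₖ = aₖqₖ₋₁ + qₖ₋₂ (with p₋₁=1, p₋₂=0, q₋₁=0, q₋₂=1):
  k=0: a=7, p=7, q=1
  k=1: a=3, p=22, q=3
  k=2: a=3, p=73, q=10

73/10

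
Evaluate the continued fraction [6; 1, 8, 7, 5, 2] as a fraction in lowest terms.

Fold from the inside: start with 2/1.
  5 + 1/2 = 11/2
  7 + 2/11 = 79/11
  8 + 11/79 = 643/79
  1 + 79/643 = 722/643
  6 + 643/722 = 4975/722

4975/722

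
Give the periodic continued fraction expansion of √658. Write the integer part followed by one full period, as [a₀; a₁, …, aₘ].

a₀ = ⌊√658⌋ = 25.
With m₀=0, d₀=1 and mₖ₊₁ = dₖaₖ − mₖ, dₖ₊₁ = (n − mₖ₊₁²)/dₖ, aₖ₊₁ = ⌊(a₀+mₖ₊₁)/dₖ₊₁⌋:
  k=1: m=25, d=33, a=1
  k=2: m=8, d=18, a=1
  k=3: m=10, d=31, a=1
  k=4: m=21, d=7, a=6
  k=5: m=21, d=31, a=1
  k=6: m=10, d=18, a=1
  k=7: m=8, d=33, a=1
  k=8: m=25, d=1, a=50
d=1 and a=2a₀=50 at k=8, so the next step gives (m, d) = (25, 33) again — its k=1 value — and the period has length 8.

[25; 1, 1, 1, 6, 1, 1, 1, 50]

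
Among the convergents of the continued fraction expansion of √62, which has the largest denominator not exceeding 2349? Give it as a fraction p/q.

√62 = [7; 1, 6, 1, 14, …] (period length 4).
Convergents:
  p_0/q_0 = 7/1
  p_1/q_1 = 8/1
  p_2/q_2 = 55/7
  p_3/q_3 = 63/8
  p_4/q_4 = 937/119
  p_5/q_5 = 1000/127
  p_6/q_6 = 6937/881
  p_7/q_7 = 7937/1008
  p_8/q_8 = 118055/14993
q_7 = 1008 ≤ 2349 < 14993 = q_8, so the answer is 7937/1008.

7937/1008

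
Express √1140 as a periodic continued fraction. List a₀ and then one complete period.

[33; 1, 3, 4, 3, 1, 66]

a₀ = ⌊√1140⌋ = 33.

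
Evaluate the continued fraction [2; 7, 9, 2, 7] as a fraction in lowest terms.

Using pₖ = aₖpₖ₋₁ + pₖ₋₂ and qₖ = aₖqₖ₋₁ + qₖ₋₂:
  k=0: a=2, p=2, q=1
  k=1: a=7, p=15, q=7
  k=2: a=9, p=137, q=64
  k=3: a=2, p=289, q=135
  k=4: a=7, p=2160, q=1009

2160/1009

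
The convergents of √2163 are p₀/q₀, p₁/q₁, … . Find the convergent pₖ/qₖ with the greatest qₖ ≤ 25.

93/2

√2163 = [46; 1, 1, 30, 1, 1, 92, …] (period length 6).
Convergents:
  p_0/q_0 = 46/1
  p_1/q_1 = 47/1
  p_2/q_2 = 93/2
  p_3/q_3 = 2837/61
q_2 = 2 ≤ 25 < 61 = q_3, so the answer is 93/2.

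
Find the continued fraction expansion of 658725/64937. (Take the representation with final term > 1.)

[10; 6, 1, 16, 14, 19, 2]

658725 = 10×64937 + 9355
64937 = 6×9355 + 8807
9355 = 1×8807 + 548
8807 = 16×548 + 39
548 = 14×39 + 2
39 = 19×2 + 1
2 = 2×1 + 0  (stop)
So 658725/64937 = [10; 6, 1, 16, 14, 19, 2].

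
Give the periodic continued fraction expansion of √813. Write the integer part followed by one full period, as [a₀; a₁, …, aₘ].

[28; 1, 1, 18, 1, 1, 56]

a₀ = ⌊√813⌋ = 28.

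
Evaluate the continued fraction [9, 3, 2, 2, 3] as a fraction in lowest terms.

Using pₖ = aₖpₖ₋₁ + pₖ₋₂ and qₖ = aₖqₖ₋₁ + qₖ₋₂:
  k=0: a=9, p=9, q=1
  k=1: a=3, p=28, q=3
  k=2: a=2, p=65, q=7
  k=3: a=2, p=158, q=17
  k=4: a=3, p=539, q=58

539/58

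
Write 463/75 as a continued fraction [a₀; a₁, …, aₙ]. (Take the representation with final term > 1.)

463 = 6×75 + 13
75 = 5×13 + 10
13 = 1×10 + 3
10 = 3×3 + 1
3 = 3×1 + 0  (stop)
So 463/75 = [6; 5, 1, 3, 3].

[6; 5, 1, 3, 3]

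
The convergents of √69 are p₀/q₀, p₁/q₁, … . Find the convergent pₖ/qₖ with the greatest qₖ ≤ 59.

108/13

√69 = [8; 3, 3, 1, 4, 1, 3, 3, 16, …] (period length 8).
Convergents:
  p_0/q_0 = 8/1
  p_1/q_1 = 25/3
  p_2/q_2 = 83/10
  p_3/q_3 = 108/13
  p_4/q_4 = 515/62
q_3 = 13 ≤ 59 < 62 = q_4, so the answer is 108/13.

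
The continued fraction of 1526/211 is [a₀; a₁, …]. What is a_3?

3

1526 = 7·211 + 49   →  a_0 = 7
211 = 4·49 + 15   →  a_1 = 4
49 = 3·15 + 4   →  a_2 = 3
15 = 3·4 + 3   →  a_3 = 3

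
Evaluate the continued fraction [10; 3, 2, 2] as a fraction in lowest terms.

Fold from the inside: start with 2/1.
  2 + 1/2 = 5/2
  3 + 2/5 = 17/5
  10 + 5/17 = 175/17

175/17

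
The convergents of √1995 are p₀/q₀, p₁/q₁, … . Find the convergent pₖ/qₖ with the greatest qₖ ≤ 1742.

√1995 = [44; 1, 1, 1, 88, …] (period length 4).
Convergents:
  p_0/q_0 = 44/1
  p_1/q_1 = 45/1
  p_2/q_2 = 89/2
  p_3/q_3 = 134/3
  p_4/q_4 = 11881/266
  p_5/q_5 = 12015/269
  p_6/q_6 = 23896/535
  p_7/q_7 = 35911/804
  p_8/q_8 = 3184064/71287
q_7 = 804 ≤ 1742 < 71287 = q_8, so the answer is 35911/804.

35911/804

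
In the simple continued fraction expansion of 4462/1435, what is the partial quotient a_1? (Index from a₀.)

4462 = 3·1435 + 157   →  a_0 = 3
1435 = 9·157 + 22   →  a_1 = 9

9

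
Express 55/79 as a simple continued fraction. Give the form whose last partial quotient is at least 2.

55 = 0×79 + 55
79 = 1×55 + 24
55 = 2×24 + 7
24 = 3×7 + 3
7 = 2×3 + 1
3 = 3×1 + 0  (stop)
So 55/79 = [0; 1, 2, 3, 2, 3].

[0; 1, 2, 3, 2, 3]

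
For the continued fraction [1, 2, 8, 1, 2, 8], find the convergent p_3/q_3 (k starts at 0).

Using pₖ = aₖpₖ₋₁ + pₖ₋₂, qₖ = aₖqₖ₋₁ + qₖ₋₂ (with p₋₁=1, p₋₂=0, q₋₁=0, q₋₂=1):
  k=0: a=1, p=1, q=1
  k=1: a=2, p=3, q=2
  k=2: a=8, p=25, q=17
  k=3: a=1, p=28, q=19

28/19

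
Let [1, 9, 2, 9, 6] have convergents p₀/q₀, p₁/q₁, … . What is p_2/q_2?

Using pₖ = aₖpₖ₋₁ + pₖ₋₂, qₖ = aₖqₖ₋₁ + qₖ₋₂ (with p₋₁=1, p₋₂=0, q₋₁=0, q₋₂=1):
  k=0: a=1, p=1, q=1
  k=1: a=9, p=10, q=9
  k=2: a=2, p=21, q=19

21/19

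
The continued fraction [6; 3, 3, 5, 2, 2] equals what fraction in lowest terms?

1796/285

Using pₖ = aₖpₖ₋₁ + pₖ₋₂ and qₖ = aₖqₖ₋₁ + qₖ₋₂:
  k=0: a=6, p=6, q=1
  k=1: a=3, p=19, q=3
  k=2: a=3, p=63, q=10
  k=3: a=5, p=334, q=53
  k=4: a=2, p=731, q=116
  k=5: a=2, p=1796, q=285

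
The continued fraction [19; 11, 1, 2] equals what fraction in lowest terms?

668/35

Fold from the inside: start with 2/1.
  1 + 1/2 = 3/2
  11 + 2/3 = 35/3
  19 + 3/35 = 668/35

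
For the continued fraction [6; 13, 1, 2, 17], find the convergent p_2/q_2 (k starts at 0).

Using pₖ = aₖpₖ₋₁ + pₖ₋₂, qₖ = aₖqₖ₋₁ + qₖ₋₂ (with p₋₁=1, p₋₂=0, q₋₁=0, q₋₂=1):
  k=0: a=6, p=6, q=1
  k=1: a=13, p=79, q=13
  k=2: a=1, p=85, q=14

85/14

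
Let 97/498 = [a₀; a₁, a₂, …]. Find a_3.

97 = 0·498 + 97   →  a_0 = 0
498 = 5·97 + 13   →  a_1 = 5
97 = 7·13 + 6   →  a_2 = 7
13 = 2·6 + 1   →  a_3 = 2

2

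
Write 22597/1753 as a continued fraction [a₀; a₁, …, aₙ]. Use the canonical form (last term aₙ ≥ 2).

22597 = 12*1753 + 1561
1753 = 1*1561 + 192
1561 = 8*192 + 25
192 = 7*25 + 17
25 = 1*17 + 8
17 = 2*8 + 1
8 = 8*1 + 0  (stop)
So 22597/1753 = [12; 1, 8, 7, 1, 2, 8].

[12; 1, 8, 7, 1, 2, 8]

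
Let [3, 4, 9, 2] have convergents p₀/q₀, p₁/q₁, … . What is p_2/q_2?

Using pₖ = aₖpₖ₋₁ + pₖ₋₂, qₖ = aₖqₖ₋₁ + qₖ₋₂ (with p₋₁=1, p₋₂=0, q₋₁=0, q₋₂=1):
  k=0: a=3, p=3, q=1
  k=1: a=4, p=13, q=4
  k=2: a=9, p=120, q=37

120/37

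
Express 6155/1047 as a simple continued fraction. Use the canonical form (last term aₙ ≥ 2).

[5; 1, 7, 4, 10, 3]

6155 = 5·1047 + 920
1047 = 1·920 + 127
920 = 7·127 + 31
127 = 4·31 + 3
31 = 10·3 + 1
3 = 3·1 + 0  (stop)
So 6155/1047 = [5; 1, 7, 4, 10, 3].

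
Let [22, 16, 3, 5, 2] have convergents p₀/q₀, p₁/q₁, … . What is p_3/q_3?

5758/261

Using pₖ = aₖpₖ₋₁ + pₖ₋₂, qₖ = aₖqₖ₋₁ + qₖ₋₂ (with p₋₁=1, p₋₂=0, q₋₁=0, q₋₂=1):
  k=0: a=22, p=22, q=1
  k=1: a=16, p=353, q=16
  k=2: a=3, p=1081, q=49
  k=3: a=5, p=5758, q=261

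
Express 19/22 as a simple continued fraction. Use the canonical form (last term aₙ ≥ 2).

19 = 0*22 + 19
22 = 1*19 + 3
19 = 6*3 + 1
3 = 3*1 + 0  (stop)
So 19/22 = [0; 1, 6, 3].

[0; 1, 6, 3]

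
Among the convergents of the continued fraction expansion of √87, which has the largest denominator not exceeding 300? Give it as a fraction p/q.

1567/168

√87 = [9; 3, 18, …] (period length 2).
Convergents:
  p_0/q_0 = 9/1
  p_1/q_1 = 28/3
  p_2/q_2 = 513/55
  p_3/q_3 = 1567/168
  p_4/q_4 = 28719/3079
q_3 = 168 ≤ 300 < 3079 = q_4, so the answer is 1567/168.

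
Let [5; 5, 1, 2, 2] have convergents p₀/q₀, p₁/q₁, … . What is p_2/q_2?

31/6

Using pₖ = aₖpₖ₋₁ + pₖ₋₂, qₖ = aₖqₖ₋₁ + qₖ₋₂ (with p₋₁=1, p₋₂=0, q₋₁=0, q₋₂=1):
  k=0: a=5, p=5, q=1
  k=1: a=5, p=26, q=5
  k=2: a=1, p=31, q=6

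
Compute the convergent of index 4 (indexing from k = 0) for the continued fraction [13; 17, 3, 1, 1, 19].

Using pₖ = aₖpₖ₋₁ + pₖ₋₂, qₖ = aₖqₖ₋₁ + qₖ₋₂ (with p₋₁=1, p₋₂=0, q₋₁=0, q₋₂=1):
  k=0: a=13, p=13, q=1
  k=1: a=17, p=222, q=17
  k=2: a=3, p=679, q=52
  k=3: a=1, p=901, q=69
  k=4: a=1, p=1580, q=121

1580/121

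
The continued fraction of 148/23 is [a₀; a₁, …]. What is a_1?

148 = 6·23 + 10   →  a_0 = 6
23 = 2·10 + 3   →  a_1 = 2

2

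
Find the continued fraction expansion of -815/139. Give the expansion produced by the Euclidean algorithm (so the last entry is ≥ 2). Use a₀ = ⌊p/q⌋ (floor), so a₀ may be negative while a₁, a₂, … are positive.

[-6; 7, 3, 6]

-815 = -6×139 + 19
139 = 7×19 + 6
19 = 3×6 + 1
6 = 6×1 + 0  (stop)
So -815/139 = [-6; 7, 3, 6].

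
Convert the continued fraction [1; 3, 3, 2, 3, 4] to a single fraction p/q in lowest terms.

442/339

Fold from the inside: start with 4/1.
  3 + 1/4 = 13/4
  2 + 4/13 = 30/13
  3 + 13/30 = 103/30
  3 + 30/103 = 339/103
  1 + 103/339 = 442/339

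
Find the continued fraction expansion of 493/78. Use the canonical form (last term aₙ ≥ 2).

493 = 6×78 + 25
78 = 3×25 + 3
25 = 8×3 + 1
3 = 3×1 + 0  (stop)
So 493/78 = [6; 3, 8, 3].

[6; 3, 8, 3]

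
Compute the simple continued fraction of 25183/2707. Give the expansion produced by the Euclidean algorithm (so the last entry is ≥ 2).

25183 = 9*2707 + 820
2707 = 3*820 + 247
820 = 3*247 + 79
247 = 3*79 + 10
79 = 7*10 + 9
10 = 1*9 + 1
9 = 9*1 + 0  (stop)
So 25183/2707 = [9; 3, 3, 3, 7, 1, 9].

[9; 3, 3, 3, 7, 1, 9]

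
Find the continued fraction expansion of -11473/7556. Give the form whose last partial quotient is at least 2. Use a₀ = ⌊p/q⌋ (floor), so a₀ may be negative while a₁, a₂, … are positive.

-11473 = -2*7556 + 3639
7556 = 2*3639 + 278
3639 = 13*278 + 25
278 = 11*25 + 3
25 = 8*3 + 1
3 = 3*1 + 0  (stop)
So -11473/7556 = [-2; 2, 13, 11, 8, 3].

[-2; 2, 13, 11, 8, 3]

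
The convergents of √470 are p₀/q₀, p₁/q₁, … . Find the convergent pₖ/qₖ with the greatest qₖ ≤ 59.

1149/53

√470 = [21; 1, 2, 8, 2, 1, 42, …] (period length 6).
Convergents:
  p_0/q_0 = 21/1
  p_1/q_1 = 22/1
  p_2/q_2 = 65/3
  p_3/q_3 = 542/25
  p_4/q_4 = 1149/53
  p_5/q_5 = 1691/78
q_4 = 53 ≤ 59 < 78 = q_5, so the answer is 1149/53.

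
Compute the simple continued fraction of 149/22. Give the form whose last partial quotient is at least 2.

[6; 1, 3, 2, 2]

149 = 6×22 + 17
22 = 1×17 + 5
17 = 3×5 + 2
5 = 2×2 + 1
2 = 2×1 + 0  (stop)
So 149/22 = [6; 1, 3, 2, 2].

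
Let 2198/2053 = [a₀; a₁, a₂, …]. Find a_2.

6

2198 = 1·2053 + 145   →  a_0 = 1
2053 = 14·145 + 23   →  a_1 = 14
145 = 6·23 + 7   →  a_2 = 6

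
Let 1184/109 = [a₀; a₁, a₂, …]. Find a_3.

1184 = 10·109 + 94   →  a_0 = 10
109 = 1·94 + 15   →  a_1 = 1
94 = 6·15 + 4   →  a_2 = 6
15 = 3·4 + 3   →  a_3 = 3

3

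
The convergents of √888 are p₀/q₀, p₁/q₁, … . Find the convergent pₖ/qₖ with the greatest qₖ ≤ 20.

149/5

√888 = [29; 1, 3, 1, 58, …] (period length 4).
Convergents:
  p_0/q_0 = 29/1
  p_1/q_1 = 30/1
  p_2/q_2 = 119/4
  p_3/q_3 = 149/5
  p_4/q_4 = 8761/294
q_3 = 5 ≤ 20 < 294 = q_4, so the answer is 149/5.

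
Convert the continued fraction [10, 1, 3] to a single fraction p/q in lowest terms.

43/4

Fold from the inside: start with 3/1.
  1 + 1/3 = 4/3
  10 + 3/4 = 43/4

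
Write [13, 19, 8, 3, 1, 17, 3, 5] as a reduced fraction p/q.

Using pₖ = aₖpₖ₋₁ + pₖ₋₂ and qₖ = aₖqₖ₋₁ + qₖ₋₂:
  k=0: a=13, p=13, q=1
  k=1: a=19, p=248, q=19
  k=2: a=8, p=1997, q=153
  k=3: a=3, p=6239, q=478
  k=4: a=1, p=8236, q=631
  k=5: a=17, p=146251, q=11205
  k=6: a=3, p=446989, q=34246
  k=7: a=5, p=2381196, q=182435

2381196/182435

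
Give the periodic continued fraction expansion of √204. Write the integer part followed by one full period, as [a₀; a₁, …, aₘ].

a₀ = ⌊√204⌋ = 14.

[14; 3, 1, 1, 6, 1, 1, 3, 28]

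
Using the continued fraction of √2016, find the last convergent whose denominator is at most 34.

449/10

√2016 = [44; 1, 8, 1, 88, …] (period length 4).
Convergents:
  p_0/q_0 = 44/1
  p_1/q_1 = 45/1
  p_2/q_2 = 404/9
  p_3/q_3 = 449/10
  p_4/q_4 = 39916/889
q_3 = 10 ≤ 34 < 889 = q_4, so the answer is 449/10.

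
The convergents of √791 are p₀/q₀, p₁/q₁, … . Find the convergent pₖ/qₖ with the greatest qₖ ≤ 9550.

√791 = [28; 8, 56, …] (period length 2).
Convergents:
  p_0/q_0 = 28/1
  p_1/q_1 = 225/8
  p_2/q_2 = 12628/449
  p_3/q_3 = 101249/3600
  p_4/q_4 = 5682572/202049
q_3 = 3600 ≤ 9550 < 202049 = q_4, so the answer is 101249/3600.

101249/3600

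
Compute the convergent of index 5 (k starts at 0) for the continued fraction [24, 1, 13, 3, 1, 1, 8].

2493/100

Using pₖ = aₖpₖ₋₁ + pₖ₋₂, qₖ = aₖqₖ₋₁ + qₖ₋₂ (with p₋₁=1, p₋₂=0, q₋₁=0, q₋₂=1):
  k=0: a=24, p=24, q=1
  k=1: a=1, p=25, q=1
  k=2: a=13, p=349, q=14
  k=3: a=3, p=1072, q=43
  k=4: a=1, p=1421, q=57
  k=5: a=1, p=2493, q=100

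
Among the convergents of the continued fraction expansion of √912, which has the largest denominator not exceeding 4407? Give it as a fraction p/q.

45601/1510

√912 = [30; 5, 60, …] (period length 2).
Convergents:
  p_0/q_0 = 30/1
  p_1/q_1 = 151/5
  p_2/q_2 = 9090/301
  p_3/q_3 = 45601/1510
  p_4/q_4 = 2745150/90901
q_3 = 1510 ≤ 4407 < 90901 = q_4, so the answer is 45601/1510.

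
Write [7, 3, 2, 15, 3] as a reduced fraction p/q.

Using pₖ = aₖpₖ₋₁ + pₖ₋₂ and qₖ = aₖqₖ₋₁ + qₖ₋₂:
  k=0: a=7, p=7, q=1
  k=1: a=3, p=22, q=3
  k=2: a=2, p=51, q=7
  k=3: a=15, p=787, q=108
  k=4: a=3, p=2412, q=331

2412/331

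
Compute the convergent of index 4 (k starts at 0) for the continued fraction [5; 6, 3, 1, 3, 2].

Using pₖ = aₖpₖ₋₁ + pₖ₋₂, qₖ = aₖqₖ₋₁ + qₖ₋₂ (with p₋₁=1, p₋₂=0, q₋₁=0, q₋₂=1):
  k=0: a=5, p=5, q=1
  k=1: a=6, p=31, q=6
  k=2: a=3, p=98, q=19
  k=3: a=1, p=129, q=25
  k=4: a=3, p=485, q=94

485/94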